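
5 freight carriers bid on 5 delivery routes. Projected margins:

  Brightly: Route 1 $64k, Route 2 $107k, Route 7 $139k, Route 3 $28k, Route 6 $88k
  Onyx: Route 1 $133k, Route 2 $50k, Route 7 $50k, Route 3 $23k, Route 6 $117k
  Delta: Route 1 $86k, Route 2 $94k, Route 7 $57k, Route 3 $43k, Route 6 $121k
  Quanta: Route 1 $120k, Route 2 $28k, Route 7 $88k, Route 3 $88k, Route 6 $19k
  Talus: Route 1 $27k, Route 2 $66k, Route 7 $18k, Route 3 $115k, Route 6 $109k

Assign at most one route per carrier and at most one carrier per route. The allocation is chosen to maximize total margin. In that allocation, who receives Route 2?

This is a one-to-one assignment (maximum-weight bipartite matching).
Optimal: Brightly→Route 7 ($139k), Onyx→Route 6 ($117k), Delta→Route 2 ($94k), Quanta→Route 1 ($120k), Talus→Route 3 ($115k) — total 139+117+94+120+115 = $585k.
Max-entry greedy (repeatedly take the single best remaining cell) gives $536k, worse by 49.
Swapping Quanta↔Talus (Quanta→Route 3 $88k, Talus→Route 1 $27k) loses 120.
No other one-to-one assignment exceeds $585k.
Delta's own top route is Route 6 ($121k), but forcing Delta→Route 6 and reassigning the rest optimally gives only $564k — worse by 21.

Delta receives Route 2.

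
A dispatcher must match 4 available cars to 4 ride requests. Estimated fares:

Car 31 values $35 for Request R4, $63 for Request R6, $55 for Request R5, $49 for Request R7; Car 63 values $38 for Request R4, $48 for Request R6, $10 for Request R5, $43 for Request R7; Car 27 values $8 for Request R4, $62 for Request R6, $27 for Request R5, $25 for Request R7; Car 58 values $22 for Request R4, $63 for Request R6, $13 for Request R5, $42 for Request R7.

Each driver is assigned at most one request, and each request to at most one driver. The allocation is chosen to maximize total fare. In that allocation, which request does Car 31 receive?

Optimal: Car 31→Request R5 ($55), Car 63→Request R4 ($38), Car 27→Request R6 ($62), Car 58→Request R7 ($42) — total 55+38+62+42 = $197.
Row-greedy (each driver in turn takes its best remaining request) gives $155, worse by 42.
Next-best assignment: Car 31→Request R5, Car 63→Request R7, Car 27→Request R6, Car 58→Request R4 = $182.
Car 31's own top request is Request R6 ($63), but forcing Car 31→Request R6 and reassigning the rest optimally gives only $170 — worse by 27.

Car 31 receives Request R5.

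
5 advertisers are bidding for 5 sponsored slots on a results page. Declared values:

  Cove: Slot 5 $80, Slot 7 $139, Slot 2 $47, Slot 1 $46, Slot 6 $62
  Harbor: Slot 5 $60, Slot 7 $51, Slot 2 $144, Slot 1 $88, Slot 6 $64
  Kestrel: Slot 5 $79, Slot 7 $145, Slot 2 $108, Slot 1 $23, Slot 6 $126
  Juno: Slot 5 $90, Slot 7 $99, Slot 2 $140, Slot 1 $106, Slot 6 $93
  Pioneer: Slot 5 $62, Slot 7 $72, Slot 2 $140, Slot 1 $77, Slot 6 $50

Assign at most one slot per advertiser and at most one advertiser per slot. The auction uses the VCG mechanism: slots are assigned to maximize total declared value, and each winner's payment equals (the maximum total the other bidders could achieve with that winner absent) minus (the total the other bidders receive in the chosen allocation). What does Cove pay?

Cove pays $22.

Efficient allocation: Cove→Slot 7 ($139), Harbor→Slot 1 ($88), Kestrel→Slot 6 ($126), Juno→Slot 5 ($90), Pioneer→Slot 2 ($140); total welfare W = $583.
Cove receives Slot 7 at value $139, so the others get W − 139 = $444.
Without Cove: best allocation of the remaining 4 bidders over all 5 slots is Harbor→Slot 1 ($88), Kestrel→Slot 7 ($145), Juno→Slot 6 ($93), Pioneer→Slot 2 ($140), total $466.
VCG payment = (others' best without Cove) − (others' welfare with Cove) = 466 − 444 = $22.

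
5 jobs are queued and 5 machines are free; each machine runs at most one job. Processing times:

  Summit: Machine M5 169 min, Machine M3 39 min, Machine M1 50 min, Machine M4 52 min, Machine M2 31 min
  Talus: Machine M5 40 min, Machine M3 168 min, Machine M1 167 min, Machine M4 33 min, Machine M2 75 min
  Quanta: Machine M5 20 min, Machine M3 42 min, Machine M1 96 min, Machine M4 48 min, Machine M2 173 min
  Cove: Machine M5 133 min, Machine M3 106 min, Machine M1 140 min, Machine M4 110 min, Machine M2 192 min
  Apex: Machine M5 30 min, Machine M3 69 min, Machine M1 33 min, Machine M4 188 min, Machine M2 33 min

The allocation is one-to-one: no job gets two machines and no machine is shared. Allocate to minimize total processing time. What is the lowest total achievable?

This is the linear assignment problem.
Optimal: Summit→Machine M2 (31 min), Talus→Machine M4 (33 min), Quanta→Machine M5 (20 min), Cove→Machine M3 (106 min), Apex→Machine M1 (33 min) — total 31+33+20+106+33 = 223 min.
Column-greedy (each machine in turn goes to its cheapest remaining job) gives 317 min, worse by 94.
Next-best assignment: Summit→Machine M1, Talus→Machine M4, Quanta→Machine M5, Cove→Machine M3, Apex→Machine M2 = 242 min.

Minimum total: 223 min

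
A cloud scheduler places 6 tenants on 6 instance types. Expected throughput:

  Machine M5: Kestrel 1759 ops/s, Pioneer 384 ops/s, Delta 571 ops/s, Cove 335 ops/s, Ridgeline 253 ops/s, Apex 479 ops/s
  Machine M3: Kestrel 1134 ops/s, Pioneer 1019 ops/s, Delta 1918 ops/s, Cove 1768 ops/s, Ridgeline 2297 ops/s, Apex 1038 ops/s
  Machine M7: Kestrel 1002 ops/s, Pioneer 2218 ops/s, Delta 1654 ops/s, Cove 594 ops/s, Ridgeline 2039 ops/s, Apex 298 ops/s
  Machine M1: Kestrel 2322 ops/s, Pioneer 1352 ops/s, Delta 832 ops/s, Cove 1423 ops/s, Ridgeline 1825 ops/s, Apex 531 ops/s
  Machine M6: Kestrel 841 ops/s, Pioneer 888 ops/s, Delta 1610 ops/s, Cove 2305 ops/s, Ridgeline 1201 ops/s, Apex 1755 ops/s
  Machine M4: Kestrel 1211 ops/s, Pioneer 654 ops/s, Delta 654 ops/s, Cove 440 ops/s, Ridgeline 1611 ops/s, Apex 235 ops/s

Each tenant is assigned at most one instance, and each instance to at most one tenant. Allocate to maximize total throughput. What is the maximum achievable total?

This is a one-to-one assignment (maximum-weight bipartite matching).
Optimal: Kestrel→Machine M1 (2322 ops/s), Pioneer→Machine M7 (2218 ops/s), Delta→Machine M3 (1918 ops/s), Cove→Machine M6 (2305 ops/s), Ridgeline→Machine M4 (1611 ops/s), Apex→Machine M5 (479 ops/s) — total 2322+2218+1918+2305+1611+479 = 10853 ops/s.
Column-greedy (each instance in turn goes to its best remaining tenant) gives 10106 ops/s, worse by 747.

Maximum total: 10853 ops/s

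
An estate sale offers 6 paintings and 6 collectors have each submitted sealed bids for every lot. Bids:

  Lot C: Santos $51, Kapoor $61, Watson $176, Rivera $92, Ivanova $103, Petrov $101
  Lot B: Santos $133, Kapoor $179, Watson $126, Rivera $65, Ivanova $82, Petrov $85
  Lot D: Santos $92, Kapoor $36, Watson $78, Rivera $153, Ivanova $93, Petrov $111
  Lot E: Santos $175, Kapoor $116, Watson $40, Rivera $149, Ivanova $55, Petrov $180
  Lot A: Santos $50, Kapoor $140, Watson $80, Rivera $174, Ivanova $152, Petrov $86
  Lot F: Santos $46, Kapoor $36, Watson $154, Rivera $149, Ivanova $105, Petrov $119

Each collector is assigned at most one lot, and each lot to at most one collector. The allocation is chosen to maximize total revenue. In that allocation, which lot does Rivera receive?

Rivera receives Lot D.

Optimal: Santos→Lot E ($175), Kapoor→Lot B ($179), Watson→Lot C ($176), Rivera→Lot D ($153), Ivanova→Lot A ($152), Petrov→Lot F ($119) — total 175+179+176+153+152+119 = $954.
Row-greedy (each collector in turn takes its best remaining lot) gives $920, worse by 34.
Rivera's own top lot is Lot A ($174), but forcing Rivera→Lot A and reassigning the rest optimally gives only $920 — worse by 34.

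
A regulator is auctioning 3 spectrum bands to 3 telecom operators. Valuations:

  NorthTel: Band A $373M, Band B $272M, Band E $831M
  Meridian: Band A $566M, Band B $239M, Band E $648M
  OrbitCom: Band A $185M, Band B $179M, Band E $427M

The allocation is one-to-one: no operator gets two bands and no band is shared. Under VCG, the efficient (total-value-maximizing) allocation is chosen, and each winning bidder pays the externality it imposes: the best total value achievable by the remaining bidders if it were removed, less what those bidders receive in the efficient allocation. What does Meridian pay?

Meridian pays $6M.

Efficient allocation: NorthTel→Band E ($831M), Meridian→Band A ($566M), OrbitCom→Band B ($179M); total welfare W = $1576M.
Meridian receives Band A at value $566M, so the others get W − 566 = $1010M.
Without Meridian: best allocation of the remaining 2 bidders over all 3 bands is NorthTel→Band E ($831M), OrbitCom→Band A ($185M), total $1016M.
VCG payment = (others' best without Meridian) − (others' welfare with Meridian) = 1016 − 1010 = $6M.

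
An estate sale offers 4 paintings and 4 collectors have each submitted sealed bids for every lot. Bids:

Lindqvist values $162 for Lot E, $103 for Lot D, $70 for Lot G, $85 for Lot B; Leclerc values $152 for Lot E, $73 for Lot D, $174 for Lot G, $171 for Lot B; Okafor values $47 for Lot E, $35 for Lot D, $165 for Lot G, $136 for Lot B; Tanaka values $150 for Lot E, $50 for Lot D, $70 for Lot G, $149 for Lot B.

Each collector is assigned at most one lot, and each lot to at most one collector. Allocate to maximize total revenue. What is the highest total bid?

Optimal: Lindqvist→Lot D ($103), Leclerc→Lot B ($171), Okafor→Lot G ($165), Tanaka→Lot E ($150) — total 103+171+165+150 = $589.
Column-greedy (each lot in turn goes to its best remaining collector) gives $549, worse by 40.

Maximum total: $589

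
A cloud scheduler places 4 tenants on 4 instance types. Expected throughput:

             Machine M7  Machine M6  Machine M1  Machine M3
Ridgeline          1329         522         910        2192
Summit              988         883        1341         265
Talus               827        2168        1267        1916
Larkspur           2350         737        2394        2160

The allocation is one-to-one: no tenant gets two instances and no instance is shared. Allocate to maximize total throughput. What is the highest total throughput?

This is the linear assignment problem.
Optimal: Ridgeline→Machine M3 (2192 ops/s), Summit→Machine M1 (1341 ops/s), Talus→Machine M6 (2168 ops/s), Larkspur→Machine M7 (2350 ops/s) — total 2192+1341+2168+2350 = 8051 ops/s.
Next-best assignment: Ridgeline→Machine M3, Summit→Machine M7, Talus→Machine M6, Larkspur→Machine M1 = 7742 ops/s.
Swapping Summit↔Ridgeline (Summit→Machine M3 265 ops/s, Ridgeline→Machine M1 910 ops/s) loses 2358.
No other one-to-one assignment exceeds 8051 ops/s.

Maximum total: 8051 ops/s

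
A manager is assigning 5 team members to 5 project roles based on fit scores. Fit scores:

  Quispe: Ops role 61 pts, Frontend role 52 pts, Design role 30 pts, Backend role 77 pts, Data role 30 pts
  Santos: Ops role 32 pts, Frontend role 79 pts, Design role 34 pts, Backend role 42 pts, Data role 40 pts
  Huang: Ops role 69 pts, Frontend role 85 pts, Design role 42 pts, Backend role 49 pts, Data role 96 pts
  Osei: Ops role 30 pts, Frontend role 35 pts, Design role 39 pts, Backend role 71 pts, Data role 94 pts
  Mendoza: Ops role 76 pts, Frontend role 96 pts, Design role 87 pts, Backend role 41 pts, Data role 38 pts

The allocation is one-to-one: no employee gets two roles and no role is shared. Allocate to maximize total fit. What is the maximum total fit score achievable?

Max total: 406 pts

Optimal: Quispe→Backend role (77 pts), Santos→Frontend role (79 pts), Huang→Ops role (69 pts), Osei→Data role (94 pts), Mendoza→Design role (87 pts) — total 77+79+69+94+87 = 406 pts.
Column-greedy (each role in turn goes to its best remaining employee) gives 317 pts, worse by 89.
No other one-to-one assignment exceeds 406 pts.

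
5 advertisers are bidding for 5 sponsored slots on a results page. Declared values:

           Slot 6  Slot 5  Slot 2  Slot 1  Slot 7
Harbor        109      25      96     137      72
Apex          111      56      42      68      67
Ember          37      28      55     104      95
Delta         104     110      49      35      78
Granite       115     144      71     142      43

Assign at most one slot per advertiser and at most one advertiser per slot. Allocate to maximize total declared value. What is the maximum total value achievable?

Maximum total: $554

Optimal: Harbor→Slot 2 ($96), Apex→Slot 6 ($111), Ember→Slot 7 ($95), Delta→Slot 5 ($110), Granite→Slot 1 ($142) — total 96+111+95+110+142 = $554.
Next-best assignment: Harbor→Slot 1, Apex→Slot 6, Ember→Slot 7, Delta→Slot 2, Granite→Slot 5 = $536.
Swapping Granite↔Ember (Granite→Slot 7 $43, Ember→Slot 1 $104) loses 90.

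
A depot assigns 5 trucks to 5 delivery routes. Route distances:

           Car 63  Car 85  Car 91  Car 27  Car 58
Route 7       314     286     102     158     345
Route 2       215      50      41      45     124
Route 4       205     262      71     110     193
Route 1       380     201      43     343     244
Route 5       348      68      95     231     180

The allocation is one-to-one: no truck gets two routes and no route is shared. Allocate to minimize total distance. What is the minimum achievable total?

This is the linear assignment problem.
Optimal: Car 63→Route 4 (205 km), Car 85→Route 5 (68 km), Car 91→Route 1 (43 km), Car 27→Route 7 (158 km), Car 58→Route 2 (124 km) — total 205+68+43+158+124 = 598 km.
Row-greedy (each truck in turn takes its cheapest remaining route) gives 636 km, worse by 38.
Next-best assignment: Car 63→Route 4, Car 85→Route 2, Car 91→Route 1, Car 27→Route 7, Car 58→Route 5 = 636 km.

Min total: 598 km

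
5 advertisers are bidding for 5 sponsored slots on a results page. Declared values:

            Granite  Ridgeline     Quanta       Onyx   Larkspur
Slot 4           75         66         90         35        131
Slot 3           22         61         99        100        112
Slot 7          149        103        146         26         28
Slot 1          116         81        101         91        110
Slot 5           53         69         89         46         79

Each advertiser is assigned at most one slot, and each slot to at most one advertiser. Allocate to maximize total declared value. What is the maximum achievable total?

This is a one-to-one assignment (maximum-weight bipartite matching).
Optimal: Granite→Slot 1 ($116), Ridgeline→Slot 5 ($69), Quanta→Slot 7 ($146), Onyx→Slot 3 ($100), Larkspur→Slot 4 ($131) — total 116+69+146+100+131 = $562.
Column-greedy (each slot in turn goes to its best remaining advertiser) gives $550, worse by 12.
No other one-to-one assignment exceeds $562.

Maximum total: $562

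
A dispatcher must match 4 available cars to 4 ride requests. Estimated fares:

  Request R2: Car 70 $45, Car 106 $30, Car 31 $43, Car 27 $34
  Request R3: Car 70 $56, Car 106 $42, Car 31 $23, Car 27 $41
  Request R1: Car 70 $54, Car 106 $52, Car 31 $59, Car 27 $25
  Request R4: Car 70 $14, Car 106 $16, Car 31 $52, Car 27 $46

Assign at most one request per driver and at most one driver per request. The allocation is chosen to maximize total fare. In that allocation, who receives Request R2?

Car 31 receives Request R2.

Treat this as an assignment problem: match each driver to one request.
Optimal: Car 70→Request R3 ($56), Car 106→Request R1 ($52), Car 31→Request R2 ($43), Car 27→Request R4 ($46) — total 56+52+43+46 = $197.
Swapping Car 106↔Car 70 (Car 106→Request R3 $42, Car 70→Request R1 $54) loses 12.
Car 31's own top request is Request R1 ($59), but forcing Car 31→Request R1 and reassigning the rest optimally gives only $192 — worse by 5.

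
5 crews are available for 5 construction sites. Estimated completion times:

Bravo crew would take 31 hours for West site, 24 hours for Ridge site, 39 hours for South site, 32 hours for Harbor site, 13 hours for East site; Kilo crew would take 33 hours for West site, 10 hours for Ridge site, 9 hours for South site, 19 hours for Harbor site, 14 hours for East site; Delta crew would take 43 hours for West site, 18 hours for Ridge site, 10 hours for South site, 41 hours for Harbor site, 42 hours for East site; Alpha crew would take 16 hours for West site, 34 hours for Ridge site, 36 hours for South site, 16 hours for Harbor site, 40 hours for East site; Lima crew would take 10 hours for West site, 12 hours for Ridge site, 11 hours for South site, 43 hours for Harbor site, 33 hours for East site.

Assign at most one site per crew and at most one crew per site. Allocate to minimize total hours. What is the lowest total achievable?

Min total: 59 hours

Optimal: Bravo crew→East site (13 hours), Kilo crew→Ridge site (10 hours), Delta crew→South site (10 hours), Alpha crew→Harbor site (16 hours), Lima crew→West site (10 hours) — total 13+10+10+16+10 = 59 hours.
Row-greedy (each crew in turn takes its cheapest remaining site) gives 99 hours, worse by 40.
Next-best assignment: Bravo crew→East site, Kilo crew→South site, Delta crew→Ridge site, Alpha crew→Harbor site, Lima crew→West site = 66 hours.
Every other assignment is strictly worse.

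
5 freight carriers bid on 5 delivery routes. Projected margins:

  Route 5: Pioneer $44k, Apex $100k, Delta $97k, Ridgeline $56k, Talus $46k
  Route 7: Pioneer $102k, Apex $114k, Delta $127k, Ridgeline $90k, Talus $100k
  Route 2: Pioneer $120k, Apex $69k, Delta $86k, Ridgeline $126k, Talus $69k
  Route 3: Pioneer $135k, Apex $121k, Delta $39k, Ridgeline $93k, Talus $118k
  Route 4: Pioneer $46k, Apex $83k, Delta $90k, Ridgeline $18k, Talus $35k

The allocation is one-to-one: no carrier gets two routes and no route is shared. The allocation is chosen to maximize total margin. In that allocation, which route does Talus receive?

Talus receives Route 7.

Optimal: Pioneer→Route 3 ($135k), Apex→Route 5 ($100k), Delta→Route 4 ($90k), Ridgeline→Route 2 ($126k), Talus→Route 7 ($100k) — total 135+100+90+126+100 = $551k.
Row-greedy (each carrier in turn takes its best remaining route) gives $507k, worse by 44.
Talus's own top route is Route 3 ($118k), but forcing Talus→Route 3 and reassigning the rest optimally gives only $536k — worse by 15.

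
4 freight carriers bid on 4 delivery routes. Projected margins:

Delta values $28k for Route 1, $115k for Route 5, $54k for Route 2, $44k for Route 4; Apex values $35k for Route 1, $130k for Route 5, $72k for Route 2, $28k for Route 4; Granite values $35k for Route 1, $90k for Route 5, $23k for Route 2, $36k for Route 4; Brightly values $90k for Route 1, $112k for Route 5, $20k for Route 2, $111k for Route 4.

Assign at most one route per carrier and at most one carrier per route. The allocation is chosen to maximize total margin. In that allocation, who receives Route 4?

Brightly receives Route 4.

Optimal: Delta→Route 5 ($115k), Apex→Route 2 ($72k), Granite→Route 1 ($35k), Brightly→Route 4 ($111k) — total 115+72+35+111 = $333k.
Max-entry greedy (repeatedly take the single best remaining cell) gives $330k, worse by 3.
Brightly's own top route is Route 5 ($112k), but forcing Brightly→Route 5 and reassigning the rest optimally gives only $263k — worse by 70.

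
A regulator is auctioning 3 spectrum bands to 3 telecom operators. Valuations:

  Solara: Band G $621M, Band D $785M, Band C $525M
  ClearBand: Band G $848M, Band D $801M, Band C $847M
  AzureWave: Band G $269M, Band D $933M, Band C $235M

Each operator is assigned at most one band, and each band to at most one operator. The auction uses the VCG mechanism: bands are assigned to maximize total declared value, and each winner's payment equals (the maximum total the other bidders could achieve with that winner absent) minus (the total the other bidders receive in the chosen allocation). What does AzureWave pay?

AzureWave pays $165M.

Efficient allocation: Solara→Band G ($621M), ClearBand→Band C ($847M), AzureWave→Band D ($933M); total welfare W = $2401M.
AzureWave receives Band D at value $933M, so the others get W − 933 = $1468M.
Without AzureWave: best allocation of the remaining 2 bidders over all 3 bands is Solara→Band D ($785M), ClearBand→Band G ($848M), total $1633M.
VCG payment = (others' best without AzureWave) − (others' welfare with AzureWave) = 1633 − 1468 = $165M.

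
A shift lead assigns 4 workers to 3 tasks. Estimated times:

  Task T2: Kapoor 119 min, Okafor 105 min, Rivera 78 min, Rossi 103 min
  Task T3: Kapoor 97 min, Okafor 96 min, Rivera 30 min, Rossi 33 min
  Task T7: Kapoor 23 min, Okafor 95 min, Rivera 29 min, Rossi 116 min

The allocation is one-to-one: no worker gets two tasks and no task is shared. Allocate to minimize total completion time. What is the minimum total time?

Optimal: Rivera→Task T2 (78 min), Rossi→Task T3 (33 min), Kapoor→Task T7 (23 min) — total 78+33+23 = 134 min.
Min-entry greedy (repeatedly take the single cheapest remaining cell) gives 156 min, worse by 22.
Next-best assignment: Rossi→Task T2, Rivera→Task T3, Kapoor→Task T7 = 156 min.
Checked against all permutations: 134 min is optimal.

Minimum total: 134 min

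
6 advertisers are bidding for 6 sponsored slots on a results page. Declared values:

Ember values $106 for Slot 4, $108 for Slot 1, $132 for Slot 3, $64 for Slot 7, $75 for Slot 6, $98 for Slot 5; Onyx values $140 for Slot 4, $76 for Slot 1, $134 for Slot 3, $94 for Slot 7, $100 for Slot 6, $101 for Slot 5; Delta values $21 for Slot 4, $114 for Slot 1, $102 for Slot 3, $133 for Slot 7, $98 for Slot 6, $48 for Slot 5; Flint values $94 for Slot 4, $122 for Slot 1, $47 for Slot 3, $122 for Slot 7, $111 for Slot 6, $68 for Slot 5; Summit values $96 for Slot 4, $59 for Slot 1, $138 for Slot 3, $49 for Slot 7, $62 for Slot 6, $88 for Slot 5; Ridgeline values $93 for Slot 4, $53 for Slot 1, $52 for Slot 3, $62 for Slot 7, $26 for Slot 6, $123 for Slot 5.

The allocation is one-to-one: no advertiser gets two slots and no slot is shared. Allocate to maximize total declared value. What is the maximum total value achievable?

Max total: $753

Optimal: Ember→Slot 1 ($108), Onyx→Slot 4 ($140), Delta→Slot 7 ($133), Flint→Slot 6 ($111), Summit→Slot 3 ($138), Ridgeline→Slot 5 ($123) — total 108+140+133+111+138+123 = $753.
Row-greedy (each advertiser in turn takes its best remaining slot) gives $641, worse by 112.
Swapping Summit↔Delta (Summit→Slot 7 $49, Delta→Slot 3 $102) loses 120.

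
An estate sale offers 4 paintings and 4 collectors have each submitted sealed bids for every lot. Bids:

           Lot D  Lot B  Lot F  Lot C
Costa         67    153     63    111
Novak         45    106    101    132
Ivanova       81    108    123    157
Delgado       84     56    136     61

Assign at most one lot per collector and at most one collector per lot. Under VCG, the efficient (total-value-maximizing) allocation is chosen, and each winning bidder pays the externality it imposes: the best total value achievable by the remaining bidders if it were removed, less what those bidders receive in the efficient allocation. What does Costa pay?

Costa pays $50.

Efficient allocation: Costa→Lot B ($153), Novak→Lot C ($132), Ivanova→Lot D ($81), Delgado→Lot F ($136); total welfare W = $502.
Costa receives Lot B at value $153, so the others get W − 153 = $349.
Without Costa: best allocation of the remaining 3 bidders over all 4 lots is Novak→Lot B ($106), Ivanova→Lot C ($157), Delgado→Lot F ($136), total $399.
VCG payment = (others' best without Costa) − (others' welfare with Costa) = 399 − 349 = $50.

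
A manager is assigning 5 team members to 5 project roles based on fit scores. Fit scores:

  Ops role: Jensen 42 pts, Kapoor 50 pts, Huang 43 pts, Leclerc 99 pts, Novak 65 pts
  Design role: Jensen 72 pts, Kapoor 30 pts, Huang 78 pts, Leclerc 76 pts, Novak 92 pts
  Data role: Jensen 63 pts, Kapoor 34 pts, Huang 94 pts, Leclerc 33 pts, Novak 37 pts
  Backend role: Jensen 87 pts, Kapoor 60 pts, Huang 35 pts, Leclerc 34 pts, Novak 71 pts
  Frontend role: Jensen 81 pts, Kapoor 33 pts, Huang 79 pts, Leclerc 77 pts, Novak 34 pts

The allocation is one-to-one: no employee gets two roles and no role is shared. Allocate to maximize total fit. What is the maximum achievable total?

Optimal: Jensen→Frontend role (81 pts), Kapoor→Backend role (60 pts), Huang→Data role (94 pts), Leclerc→Ops role (99 pts), Novak→Design role (92 pts) — total 81+60+94+99+92 = 426 pts.
Column-greedy (each role in turn goes to its best remaining employee) gives 405 pts, worse by 21.
Next-best assignment: Jensen→Backend role, Kapoor→Frontend role, Huang→Data role, Leclerc→Ops role, Novak→Design role = 405 pts.

Maximum total: 426 pts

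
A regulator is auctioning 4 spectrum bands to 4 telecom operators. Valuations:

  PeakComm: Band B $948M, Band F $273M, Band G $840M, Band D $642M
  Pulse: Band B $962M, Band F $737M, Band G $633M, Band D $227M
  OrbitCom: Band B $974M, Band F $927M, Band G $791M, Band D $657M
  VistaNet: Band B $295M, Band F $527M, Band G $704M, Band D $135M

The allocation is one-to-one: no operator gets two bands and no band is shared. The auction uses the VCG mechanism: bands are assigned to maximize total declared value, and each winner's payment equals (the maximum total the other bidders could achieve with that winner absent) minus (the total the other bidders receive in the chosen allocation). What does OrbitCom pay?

Efficient allocation: PeakComm→Band D ($642M), Pulse→Band B ($962M), OrbitCom→Band F ($927M), VistaNet→Band G ($704M); total welfare W = $3235M.
OrbitCom receives Band F at value $927M, so the others get W − 927 = $2308M.
Without OrbitCom: best allocation of the remaining 3 bidders over all 4 bands is PeakComm→Band B ($948M), Pulse→Band F ($737M), VistaNet→Band G ($704M), total $2389M.
VCG payment = (others' best without OrbitCom) − (others' welfare with OrbitCom) = 2389 − 2308 = $81M.

OrbitCom pays $81M.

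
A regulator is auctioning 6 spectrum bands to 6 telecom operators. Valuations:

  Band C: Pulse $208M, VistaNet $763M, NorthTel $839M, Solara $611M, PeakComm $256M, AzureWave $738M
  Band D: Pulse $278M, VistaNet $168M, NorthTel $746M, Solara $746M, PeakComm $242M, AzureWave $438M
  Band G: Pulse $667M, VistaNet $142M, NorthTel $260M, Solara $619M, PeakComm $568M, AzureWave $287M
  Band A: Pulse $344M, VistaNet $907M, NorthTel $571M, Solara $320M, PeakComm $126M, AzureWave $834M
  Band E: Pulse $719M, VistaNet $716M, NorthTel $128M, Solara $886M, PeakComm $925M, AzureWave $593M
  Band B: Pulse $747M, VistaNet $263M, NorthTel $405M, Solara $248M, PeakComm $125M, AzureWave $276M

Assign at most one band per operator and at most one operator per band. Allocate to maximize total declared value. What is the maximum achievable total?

Optimal: Pulse→Band B ($747M), VistaNet→Band A ($907M), NorthTel→Band D ($746M), Solara→Band G ($619M), PeakComm→Band E ($925M), AzureWave→Band C ($738M) — total 747+907+746+619+925+738 = $4682M.
Max-entry greedy (repeatedly take the single best remaining cell) gives $4451M, worse by 231.
Next-best assignment: Pulse→Band B, VistaNet→Band C, NorthTel→Band D, Solara→Band G, PeakComm→Band E, AzureWave→Band A = $4634M.
Checked against all permutations: $4682M is optimal.

Maximum total: $4682M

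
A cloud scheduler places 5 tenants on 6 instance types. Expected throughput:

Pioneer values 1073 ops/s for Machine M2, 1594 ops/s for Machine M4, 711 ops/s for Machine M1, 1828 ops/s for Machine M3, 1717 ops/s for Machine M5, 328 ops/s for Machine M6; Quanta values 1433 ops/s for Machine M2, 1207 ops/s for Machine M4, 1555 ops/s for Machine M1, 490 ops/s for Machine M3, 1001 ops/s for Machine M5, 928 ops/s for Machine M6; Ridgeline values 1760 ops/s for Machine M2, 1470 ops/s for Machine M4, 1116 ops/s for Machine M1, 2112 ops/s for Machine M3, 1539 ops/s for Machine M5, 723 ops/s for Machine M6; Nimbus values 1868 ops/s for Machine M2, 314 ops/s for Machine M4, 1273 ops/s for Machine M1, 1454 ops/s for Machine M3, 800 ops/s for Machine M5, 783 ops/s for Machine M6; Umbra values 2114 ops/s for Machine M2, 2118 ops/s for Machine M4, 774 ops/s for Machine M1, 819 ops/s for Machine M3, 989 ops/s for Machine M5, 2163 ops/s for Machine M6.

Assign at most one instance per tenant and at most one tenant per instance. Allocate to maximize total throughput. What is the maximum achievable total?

Max total: 9415 ops/s

Treat this as an assignment problem: match each tenant to one instance.
Optimal: Pioneer→Machine M5 (1717 ops/s), Quanta→Machine M1 (1555 ops/s), Ridgeline→Machine M3 (2112 ops/s), Nimbus→Machine M2 (1868 ops/s), Umbra→Machine M6 (2163 ops/s) — total 1717+1555+2112+1868+2163 = 9415 ops/s.
Swapping Pioneer↔Ridgeline (Pioneer→Machine M3 1828 ops/s, Ridgeline→Machine M5 1539 ops/s) loses 462.
Every other assignment is strictly worse.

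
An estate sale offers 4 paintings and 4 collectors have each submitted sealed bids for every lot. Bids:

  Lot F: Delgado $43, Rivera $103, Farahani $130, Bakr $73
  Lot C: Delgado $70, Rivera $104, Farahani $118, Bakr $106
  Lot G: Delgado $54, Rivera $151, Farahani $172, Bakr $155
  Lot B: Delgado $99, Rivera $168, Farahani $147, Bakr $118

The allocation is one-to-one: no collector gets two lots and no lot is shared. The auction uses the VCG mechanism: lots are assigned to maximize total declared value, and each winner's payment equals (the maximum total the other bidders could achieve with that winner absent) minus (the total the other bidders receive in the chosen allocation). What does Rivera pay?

Rivera pays $29.

Efficient allocation: Delgado→Lot C ($70), Rivera→Lot B ($168), Farahani→Lot F ($130), Bakr→Lot G ($155); total welfare W = $523.
Rivera receives Lot B at value $168, so the others get W − 168 = $355.
Without Rivera: best allocation of the remaining 3 bidders over all 4 lots is Delgado→Lot B ($99), Farahani→Lot F ($130), Bakr→Lot G ($155), total $384.
VCG payment = (others' best without Rivera) − (others' welfare with Rivera) = 384 − 355 = $29.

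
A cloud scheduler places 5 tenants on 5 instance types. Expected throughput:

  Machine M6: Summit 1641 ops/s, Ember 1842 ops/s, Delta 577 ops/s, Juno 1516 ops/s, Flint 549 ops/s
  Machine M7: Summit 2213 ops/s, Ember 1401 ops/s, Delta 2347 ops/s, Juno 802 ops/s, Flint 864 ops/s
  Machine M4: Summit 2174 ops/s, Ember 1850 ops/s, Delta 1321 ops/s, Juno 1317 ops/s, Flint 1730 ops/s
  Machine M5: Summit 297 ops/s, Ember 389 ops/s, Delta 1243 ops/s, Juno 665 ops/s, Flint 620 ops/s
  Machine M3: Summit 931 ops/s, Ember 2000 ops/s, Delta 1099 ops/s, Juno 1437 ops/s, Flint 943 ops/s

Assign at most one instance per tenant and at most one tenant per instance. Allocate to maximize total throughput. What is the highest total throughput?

This is a one-to-one assignment (maximum-weight bipartite matching).
Optimal: Summit→Machine M7 (2213 ops/s), Ember→Machine M3 (2000 ops/s), Delta→Machine M5 (1243 ops/s), Juno→Machine M6 (1516 ops/s), Flint→Machine M4 (1730 ops/s) — total 2213+2000+1243+1516+1730 = 8702 ops/s.
Column-greedy (each instance in turn goes to its best remaining tenant) gives 7971 ops/s, worse by 731.
Every other assignment is strictly worse.

Maximum total: 8702 ops/s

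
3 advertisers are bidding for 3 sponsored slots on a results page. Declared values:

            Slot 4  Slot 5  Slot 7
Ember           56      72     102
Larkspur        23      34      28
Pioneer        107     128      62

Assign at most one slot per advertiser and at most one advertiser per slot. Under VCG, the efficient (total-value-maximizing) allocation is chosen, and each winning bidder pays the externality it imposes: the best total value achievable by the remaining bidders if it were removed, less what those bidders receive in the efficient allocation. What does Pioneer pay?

Pioneer pays $11.

Efficient allocation: Ember→Slot 7 ($102), Larkspur→Slot 4 ($23), Pioneer→Slot 5 ($128); total welfare W = $253.
Pioneer receives Slot 5 at value $128, so the others get W − 128 = $125.
Without Pioneer: best allocation of the remaining 2 bidders over all 3 slots is Ember→Slot 7 ($102), Larkspur→Slot 5 ($34), total $136.
VCG payment = (others' best without Pioneer) − (others' welfare with Pioneer) = 136 − 125 = $11.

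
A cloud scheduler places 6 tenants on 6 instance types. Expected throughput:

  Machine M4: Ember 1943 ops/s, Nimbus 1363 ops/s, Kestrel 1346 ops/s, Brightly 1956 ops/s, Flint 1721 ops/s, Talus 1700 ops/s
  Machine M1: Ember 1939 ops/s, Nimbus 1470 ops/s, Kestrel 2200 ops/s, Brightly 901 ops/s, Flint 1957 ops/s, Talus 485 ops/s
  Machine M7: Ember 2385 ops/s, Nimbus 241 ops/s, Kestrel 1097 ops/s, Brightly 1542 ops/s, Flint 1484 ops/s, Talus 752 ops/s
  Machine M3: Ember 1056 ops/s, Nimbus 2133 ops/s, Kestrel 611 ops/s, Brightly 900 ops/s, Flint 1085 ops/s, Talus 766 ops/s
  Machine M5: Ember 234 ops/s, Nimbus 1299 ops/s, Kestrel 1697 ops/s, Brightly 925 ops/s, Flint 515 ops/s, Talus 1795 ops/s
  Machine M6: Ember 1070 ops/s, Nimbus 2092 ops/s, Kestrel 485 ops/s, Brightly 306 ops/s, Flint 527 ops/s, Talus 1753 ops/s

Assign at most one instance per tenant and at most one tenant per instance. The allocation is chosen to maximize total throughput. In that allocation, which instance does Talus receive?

Optimal: Ember→Machine M7 (2385 ops/s), Nimbus→Machine M3 (2133 ops/s), Kestrel→Machine M5 (1697 ops/s), Brightly→Machine M4 (1956 ops/s), Flint→Machine M1 (1957 ops/s), Talus→Machine M6 (1753 ops/s) — total 2385+2133+1697+1956+1957+1753 = 11881 ops/s.
Every other assignment is strictly worse.
Talus's own top instance is Machine M5 (1795 ops/s), but forcing Talus→Machine M5 and reassigning the rest optimally gives only 11513 ops/s — worse by 368.

Talus receives Machine M6.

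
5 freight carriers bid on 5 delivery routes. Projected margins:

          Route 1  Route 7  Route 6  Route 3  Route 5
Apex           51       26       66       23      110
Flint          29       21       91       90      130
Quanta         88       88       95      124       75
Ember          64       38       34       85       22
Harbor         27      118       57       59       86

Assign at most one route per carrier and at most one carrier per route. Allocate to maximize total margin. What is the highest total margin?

Maximum total: $507k

Optimal: Apex→Route 5 ($110k), Flint→Route 6 ($91k), Quanta→Route 3 ($124k), Ember→Route 1 ($64k), Harbor→Route 7 ($118k) — total 110+91+124+64+118 = $507k.
Column-greedy (each route in turn goes to its best remaining carrier) gives $492k, worse by 15.
Swapping Apex↔Flint (Apex→Route 6 $66k, Flint→Route 5 $130k) loses 5.
Every other assignment is strictly worse.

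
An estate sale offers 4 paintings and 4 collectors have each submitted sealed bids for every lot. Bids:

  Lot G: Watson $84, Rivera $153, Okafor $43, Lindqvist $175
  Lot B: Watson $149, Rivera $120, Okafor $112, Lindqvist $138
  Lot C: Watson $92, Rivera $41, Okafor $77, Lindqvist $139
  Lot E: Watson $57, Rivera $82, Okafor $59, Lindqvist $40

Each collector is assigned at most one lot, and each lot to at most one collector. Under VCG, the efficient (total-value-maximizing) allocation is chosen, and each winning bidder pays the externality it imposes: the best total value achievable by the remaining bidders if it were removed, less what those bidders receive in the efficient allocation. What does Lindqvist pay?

Lindqvist pays $18.

Efficient allocation: Watson→Lot B ($149), Rivera→Lot G ($153), Okafor→Lot E ($59), Lindqvist→Lot C ($139); total welfare W = $500.
Lindqvist receives Lot C at value $139, so the others get W − 139 = $361.
Without Lindqvist: best allocation of the remaining 3 bidders over all 4 lots is Watson→Lot B ($149), Rivera→Lot G ($153), Okafor→Lot C ($77), total $379.
VCG payment = (others' best without Lindqvist) − (others' welfare with Lindqvist) = 379 − 361 = $18.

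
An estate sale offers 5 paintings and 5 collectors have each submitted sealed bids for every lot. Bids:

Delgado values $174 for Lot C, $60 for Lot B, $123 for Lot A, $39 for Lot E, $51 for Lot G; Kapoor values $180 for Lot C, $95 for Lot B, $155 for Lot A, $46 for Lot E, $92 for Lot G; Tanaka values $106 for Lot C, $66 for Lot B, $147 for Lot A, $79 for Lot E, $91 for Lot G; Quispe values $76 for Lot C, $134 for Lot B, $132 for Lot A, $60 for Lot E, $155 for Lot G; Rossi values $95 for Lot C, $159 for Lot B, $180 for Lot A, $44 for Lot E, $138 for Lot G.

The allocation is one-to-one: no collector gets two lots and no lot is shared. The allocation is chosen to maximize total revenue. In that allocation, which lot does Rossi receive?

This is a one-to-one assignment (maximum-weight bipartite matching).
Optimal: Delgado→Lot C ($174), Kapoor→Lot A ($155), Tanaka→Lot E ($79), Quispe→Lot G ($155), Rossi→Lot B ($159) — total 174+155+79+155+159 = $722.
No other one-to-one assignment exceeds $722.
Rossi's own top lot is Lot A ($180), but forcing Rossi→Lot A and reassigning the rest optimally gives only $683 — worse by 39.

Rossi receives Lot B.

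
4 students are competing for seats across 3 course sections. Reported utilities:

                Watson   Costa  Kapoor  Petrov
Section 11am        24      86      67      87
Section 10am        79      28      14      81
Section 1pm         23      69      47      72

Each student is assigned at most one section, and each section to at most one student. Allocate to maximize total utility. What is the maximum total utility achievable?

Optimal: Costa→Section 11am (86 points), Watson→Section 10am (79 points), Petrov→Section 1pm (72 points) — total 86+79+72 = 237 points.
Max-entry greedy (repeatedly take the single best remaining cell) gives 235 points, worse by 2.
Swapping Petrov↔Costa (Petrov→Section 11am 87 points, Costa→Section 1pm 69 points) loses 2.

Max total: 237 points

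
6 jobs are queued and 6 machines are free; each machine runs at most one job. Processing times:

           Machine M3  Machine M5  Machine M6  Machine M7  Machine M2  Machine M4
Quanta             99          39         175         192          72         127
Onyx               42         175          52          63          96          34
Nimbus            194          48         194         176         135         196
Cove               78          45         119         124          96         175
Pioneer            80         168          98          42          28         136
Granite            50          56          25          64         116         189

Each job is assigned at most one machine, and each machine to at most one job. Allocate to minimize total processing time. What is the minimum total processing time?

Minimum total: 299 min

This is the linear assignment problem.
Optimal: Quanta→Machine M2 (72 min), Onyx→Machine M4 (34 min), Nimbus→Machine M5 (48 min), Cove→Machine M3 (78 min), Pioneer→Machine M7 (42 min), Granite→Machine M6 (25 min) — total 72+34+48+78+42+25 = 299 min.
Min-entry greedy (repeatedly take the single cheapest remaining cell) gives 380 min, worse by 81.
Checked against all permutations: 299 min is optimal.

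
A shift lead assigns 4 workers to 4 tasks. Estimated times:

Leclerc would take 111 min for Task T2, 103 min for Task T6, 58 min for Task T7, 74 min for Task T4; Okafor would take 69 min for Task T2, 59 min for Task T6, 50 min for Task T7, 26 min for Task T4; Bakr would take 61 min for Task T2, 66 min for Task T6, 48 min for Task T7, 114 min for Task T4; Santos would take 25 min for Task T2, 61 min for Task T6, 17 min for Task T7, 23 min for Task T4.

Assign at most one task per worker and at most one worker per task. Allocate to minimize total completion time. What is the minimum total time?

Minimum total: 175 min

Optimal: Leclerc→Task T7 (58 min), Okafor→Task T4 (26 min), Bakr→Task T6 (66 min), Santos→Task T2 (25 min) — total 58+26+66+25 = 175 min.
Min-entry greedy (repeatedly take the single cheapest remaining cell) gives 207 min, worse by 32.
Next-best assignment: Leclerc→Task T7, Okafor→Task T6, Bakr→Task T2, Santos→Task T4 = 201 min.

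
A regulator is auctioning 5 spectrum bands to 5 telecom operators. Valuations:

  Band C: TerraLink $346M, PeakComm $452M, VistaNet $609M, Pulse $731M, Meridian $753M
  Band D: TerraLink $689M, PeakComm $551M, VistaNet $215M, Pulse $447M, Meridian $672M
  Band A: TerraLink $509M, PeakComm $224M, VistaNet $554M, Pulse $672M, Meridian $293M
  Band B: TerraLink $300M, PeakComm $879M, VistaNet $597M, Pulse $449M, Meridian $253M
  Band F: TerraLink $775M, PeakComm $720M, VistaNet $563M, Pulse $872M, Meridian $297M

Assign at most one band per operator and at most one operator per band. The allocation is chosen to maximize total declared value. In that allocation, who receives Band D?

TerraLink receives Band D.

Optimal: TerraLink→Band D ($689M), PeakComm→Band B ($879M), VistaNet→Band A ($554M), Pulse→Band F ($872M), Meridian→Band C ($753M) — total 689+879+554+872+753 = $3747M.
Row-greedy (each operator in turn takes its best remaining band) gives $3607M, worse by 140.
Next-best assignment: TerraLink→Band F, PeakComm→Band B, VistaNet→Band A, Pulse→Band C, Meridian→Band D = $3611M.
TerraLink's own top band is Band F ($775M), but forcing TerraLink→Band F and reassigning the rest optimally gives only $3611M — worse by 136.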